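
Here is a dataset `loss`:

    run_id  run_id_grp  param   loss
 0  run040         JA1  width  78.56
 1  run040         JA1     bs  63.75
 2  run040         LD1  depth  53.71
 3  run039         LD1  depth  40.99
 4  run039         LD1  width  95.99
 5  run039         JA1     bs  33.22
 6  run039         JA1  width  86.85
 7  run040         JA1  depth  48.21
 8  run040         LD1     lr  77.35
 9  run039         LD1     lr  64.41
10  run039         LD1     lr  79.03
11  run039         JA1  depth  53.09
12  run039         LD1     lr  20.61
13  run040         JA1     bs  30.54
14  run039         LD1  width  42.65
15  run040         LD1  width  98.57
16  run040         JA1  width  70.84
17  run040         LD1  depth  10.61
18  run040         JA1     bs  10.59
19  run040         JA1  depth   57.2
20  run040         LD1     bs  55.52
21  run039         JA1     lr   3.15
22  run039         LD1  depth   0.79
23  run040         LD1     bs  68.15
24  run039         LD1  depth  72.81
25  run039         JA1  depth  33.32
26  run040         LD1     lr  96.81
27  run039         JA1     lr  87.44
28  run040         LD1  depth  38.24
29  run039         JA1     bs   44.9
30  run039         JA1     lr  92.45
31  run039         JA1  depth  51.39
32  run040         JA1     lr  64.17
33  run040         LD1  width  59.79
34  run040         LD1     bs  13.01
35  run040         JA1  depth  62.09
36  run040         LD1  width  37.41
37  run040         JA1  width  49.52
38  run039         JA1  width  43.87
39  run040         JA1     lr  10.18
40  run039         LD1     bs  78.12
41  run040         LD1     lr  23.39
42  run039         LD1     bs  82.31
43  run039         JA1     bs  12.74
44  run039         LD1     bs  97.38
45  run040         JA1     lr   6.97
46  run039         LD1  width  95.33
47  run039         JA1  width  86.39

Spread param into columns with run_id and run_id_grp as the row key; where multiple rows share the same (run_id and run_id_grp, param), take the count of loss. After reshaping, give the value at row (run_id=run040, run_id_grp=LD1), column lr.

Rows with run_id=run040, run_id_grp=LD1 and param=lr: loss values are 77.35, 96.81, 23.39.
3 rows match — count = 3.

3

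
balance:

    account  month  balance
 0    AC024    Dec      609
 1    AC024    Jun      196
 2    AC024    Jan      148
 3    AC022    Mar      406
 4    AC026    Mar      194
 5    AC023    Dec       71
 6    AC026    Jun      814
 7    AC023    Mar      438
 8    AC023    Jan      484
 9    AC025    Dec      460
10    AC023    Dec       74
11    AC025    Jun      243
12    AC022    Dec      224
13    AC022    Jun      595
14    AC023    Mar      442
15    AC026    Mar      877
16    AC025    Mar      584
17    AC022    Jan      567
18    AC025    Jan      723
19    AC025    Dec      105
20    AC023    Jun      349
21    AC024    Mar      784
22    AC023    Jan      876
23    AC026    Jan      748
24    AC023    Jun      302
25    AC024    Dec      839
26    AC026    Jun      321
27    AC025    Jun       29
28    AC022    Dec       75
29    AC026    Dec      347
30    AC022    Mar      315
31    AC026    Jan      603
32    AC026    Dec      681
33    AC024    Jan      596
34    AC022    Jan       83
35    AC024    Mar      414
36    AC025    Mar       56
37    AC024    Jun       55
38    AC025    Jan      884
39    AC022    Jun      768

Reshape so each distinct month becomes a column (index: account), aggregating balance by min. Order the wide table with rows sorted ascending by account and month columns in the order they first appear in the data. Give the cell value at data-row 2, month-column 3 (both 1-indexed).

With rows sorted ascending by account, row 2 is account=AC023. month columns in first-appearance order: Dec, Jun, Jan, Mar; column 3 is Jan.
Long rows with account=AC023, month=Jan: min(484, 876) = 484.

484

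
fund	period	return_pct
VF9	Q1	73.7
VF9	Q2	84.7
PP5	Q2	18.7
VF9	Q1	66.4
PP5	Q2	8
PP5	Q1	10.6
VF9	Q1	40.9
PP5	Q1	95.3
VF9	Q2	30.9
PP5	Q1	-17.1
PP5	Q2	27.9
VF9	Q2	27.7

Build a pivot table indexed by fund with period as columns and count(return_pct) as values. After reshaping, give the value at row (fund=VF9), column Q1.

3

Rows with fund=VF9 and period=Q1: return_pct values are 73.7, 66.4, 40.9.
3 rows match — count = 3.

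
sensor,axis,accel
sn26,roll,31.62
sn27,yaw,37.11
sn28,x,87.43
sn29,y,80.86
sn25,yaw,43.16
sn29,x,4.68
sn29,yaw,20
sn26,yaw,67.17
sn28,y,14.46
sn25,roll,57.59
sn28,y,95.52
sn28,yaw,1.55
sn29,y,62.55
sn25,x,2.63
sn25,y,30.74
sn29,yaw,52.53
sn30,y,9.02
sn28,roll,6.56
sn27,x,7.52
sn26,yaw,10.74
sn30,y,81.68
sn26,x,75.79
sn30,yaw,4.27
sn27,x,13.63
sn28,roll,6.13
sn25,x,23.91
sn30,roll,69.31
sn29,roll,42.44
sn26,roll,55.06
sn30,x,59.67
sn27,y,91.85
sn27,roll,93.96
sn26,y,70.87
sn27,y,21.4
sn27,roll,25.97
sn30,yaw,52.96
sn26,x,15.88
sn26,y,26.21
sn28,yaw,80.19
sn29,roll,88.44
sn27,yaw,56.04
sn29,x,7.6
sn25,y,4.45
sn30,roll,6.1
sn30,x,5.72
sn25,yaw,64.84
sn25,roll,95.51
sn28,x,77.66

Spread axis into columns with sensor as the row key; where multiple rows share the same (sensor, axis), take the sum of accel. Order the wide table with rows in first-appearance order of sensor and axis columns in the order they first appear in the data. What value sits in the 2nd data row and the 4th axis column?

113.25

With rows in first-appearance order of sensor, row 2 is sensor=sn27. axis columns in first-appearance order: roll, yaw, x, y; column 4 is y.
Long rows with sensor=sn27, axis=y: 91.85 + 21.4 = 113.25.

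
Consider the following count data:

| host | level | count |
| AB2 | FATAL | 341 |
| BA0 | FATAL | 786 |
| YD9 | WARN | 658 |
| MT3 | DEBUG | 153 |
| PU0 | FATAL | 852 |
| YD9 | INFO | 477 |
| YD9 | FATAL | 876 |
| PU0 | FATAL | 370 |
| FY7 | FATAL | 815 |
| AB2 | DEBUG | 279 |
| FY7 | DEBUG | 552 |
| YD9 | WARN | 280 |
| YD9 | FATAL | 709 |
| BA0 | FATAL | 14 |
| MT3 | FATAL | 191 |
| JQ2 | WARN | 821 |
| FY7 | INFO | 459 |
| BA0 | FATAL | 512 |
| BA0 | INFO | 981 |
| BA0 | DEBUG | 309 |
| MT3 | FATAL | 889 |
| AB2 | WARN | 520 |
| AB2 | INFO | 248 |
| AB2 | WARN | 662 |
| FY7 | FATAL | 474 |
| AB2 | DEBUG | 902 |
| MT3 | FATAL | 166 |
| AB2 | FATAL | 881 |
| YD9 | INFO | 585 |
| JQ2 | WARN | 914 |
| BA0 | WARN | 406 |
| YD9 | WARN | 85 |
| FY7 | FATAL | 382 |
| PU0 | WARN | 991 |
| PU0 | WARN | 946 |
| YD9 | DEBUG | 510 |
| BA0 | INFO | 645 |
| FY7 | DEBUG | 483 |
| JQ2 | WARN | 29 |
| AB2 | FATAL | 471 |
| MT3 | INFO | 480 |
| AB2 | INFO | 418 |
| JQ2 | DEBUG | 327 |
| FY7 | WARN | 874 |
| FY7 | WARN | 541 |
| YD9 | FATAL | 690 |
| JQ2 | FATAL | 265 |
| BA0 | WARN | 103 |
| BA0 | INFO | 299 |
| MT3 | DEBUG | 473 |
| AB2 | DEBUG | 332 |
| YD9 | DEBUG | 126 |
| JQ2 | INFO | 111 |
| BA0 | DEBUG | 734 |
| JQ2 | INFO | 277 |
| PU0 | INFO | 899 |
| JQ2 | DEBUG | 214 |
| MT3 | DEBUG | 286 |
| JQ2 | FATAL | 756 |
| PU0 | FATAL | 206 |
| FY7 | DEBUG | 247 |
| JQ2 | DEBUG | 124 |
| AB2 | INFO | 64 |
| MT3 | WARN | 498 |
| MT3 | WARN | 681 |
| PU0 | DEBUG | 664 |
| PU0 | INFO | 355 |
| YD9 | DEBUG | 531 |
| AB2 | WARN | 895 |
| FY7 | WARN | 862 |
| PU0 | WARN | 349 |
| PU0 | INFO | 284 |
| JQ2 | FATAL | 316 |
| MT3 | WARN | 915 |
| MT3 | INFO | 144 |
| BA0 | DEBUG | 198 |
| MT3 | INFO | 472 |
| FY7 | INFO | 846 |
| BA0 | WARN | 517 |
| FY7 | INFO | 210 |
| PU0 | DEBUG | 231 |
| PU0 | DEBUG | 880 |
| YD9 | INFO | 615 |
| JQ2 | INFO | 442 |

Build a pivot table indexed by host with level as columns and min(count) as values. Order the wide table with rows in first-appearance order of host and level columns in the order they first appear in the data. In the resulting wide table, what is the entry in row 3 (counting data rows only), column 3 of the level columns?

With rows in first-appearance order of host, row 3 is host=YD9. level columns in first-appearance order: FATAL, WARN, DEBUG, INFO; column 3 is DEBUG.
Long rows with host=YD9, level=DEBUG: min(510, 126, 531) = 126.

126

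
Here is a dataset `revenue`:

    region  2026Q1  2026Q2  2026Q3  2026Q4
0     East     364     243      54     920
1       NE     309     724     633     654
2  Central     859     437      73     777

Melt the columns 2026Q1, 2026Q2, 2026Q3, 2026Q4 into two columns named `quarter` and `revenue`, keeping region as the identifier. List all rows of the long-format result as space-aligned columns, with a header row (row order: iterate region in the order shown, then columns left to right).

Each (region, column) pair becomes one row: 3 × 4 = 12 rows.
For example, (East, 2026Q1) → revenue=364.

region   quarter  revenue
East     2026Q1   364    
East     2026Q2   243    
East     2026Q3   54     
East     2026Q4   920    
NE       2026Q1   309    
NE       2026Q2   724    
NE       2026Q3   633    
NE       2026Q4   654    
Central  2026Q1   859    
Central  2026Q2   437    
Central  2026Q3   73     
Central  2026Q4   777    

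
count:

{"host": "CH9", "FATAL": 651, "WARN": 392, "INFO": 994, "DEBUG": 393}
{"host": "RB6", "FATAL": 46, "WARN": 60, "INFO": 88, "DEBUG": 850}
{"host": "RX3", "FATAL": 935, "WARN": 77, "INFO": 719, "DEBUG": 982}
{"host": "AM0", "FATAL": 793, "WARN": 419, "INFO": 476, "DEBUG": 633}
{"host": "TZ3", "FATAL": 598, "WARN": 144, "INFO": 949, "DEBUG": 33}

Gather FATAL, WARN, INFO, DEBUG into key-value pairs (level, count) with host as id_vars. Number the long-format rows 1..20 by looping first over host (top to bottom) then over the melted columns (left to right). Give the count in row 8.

850

20 rows total (5 × 4). Row 8: index ⌊(8-1)/4⌋ = 1 into host → RB6; (8-1) mod 4 = 3 into the melted columns → DEBUG.
So row 8 is (RB6, DEBUG, 850); count = 850.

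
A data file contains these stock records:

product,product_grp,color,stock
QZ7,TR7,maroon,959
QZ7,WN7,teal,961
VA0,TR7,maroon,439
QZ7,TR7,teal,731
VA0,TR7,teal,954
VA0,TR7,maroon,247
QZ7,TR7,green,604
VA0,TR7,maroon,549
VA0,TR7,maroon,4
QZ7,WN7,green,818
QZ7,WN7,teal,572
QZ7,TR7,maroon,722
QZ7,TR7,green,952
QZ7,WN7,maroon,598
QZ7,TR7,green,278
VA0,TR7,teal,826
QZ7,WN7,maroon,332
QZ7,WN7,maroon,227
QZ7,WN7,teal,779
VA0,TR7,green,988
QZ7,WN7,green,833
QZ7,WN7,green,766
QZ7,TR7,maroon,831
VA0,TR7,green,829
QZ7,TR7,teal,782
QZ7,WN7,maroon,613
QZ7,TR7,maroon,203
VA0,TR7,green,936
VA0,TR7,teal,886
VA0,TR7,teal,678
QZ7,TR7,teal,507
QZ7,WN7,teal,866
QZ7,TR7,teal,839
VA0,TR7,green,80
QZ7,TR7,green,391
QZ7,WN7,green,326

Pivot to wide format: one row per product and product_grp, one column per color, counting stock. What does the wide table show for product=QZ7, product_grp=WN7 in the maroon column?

4

Rows with product=QZ7, product_grp=WN7 and color=maroon: stock values are 598, 332, 227, 613.
4 rows match — count = 4.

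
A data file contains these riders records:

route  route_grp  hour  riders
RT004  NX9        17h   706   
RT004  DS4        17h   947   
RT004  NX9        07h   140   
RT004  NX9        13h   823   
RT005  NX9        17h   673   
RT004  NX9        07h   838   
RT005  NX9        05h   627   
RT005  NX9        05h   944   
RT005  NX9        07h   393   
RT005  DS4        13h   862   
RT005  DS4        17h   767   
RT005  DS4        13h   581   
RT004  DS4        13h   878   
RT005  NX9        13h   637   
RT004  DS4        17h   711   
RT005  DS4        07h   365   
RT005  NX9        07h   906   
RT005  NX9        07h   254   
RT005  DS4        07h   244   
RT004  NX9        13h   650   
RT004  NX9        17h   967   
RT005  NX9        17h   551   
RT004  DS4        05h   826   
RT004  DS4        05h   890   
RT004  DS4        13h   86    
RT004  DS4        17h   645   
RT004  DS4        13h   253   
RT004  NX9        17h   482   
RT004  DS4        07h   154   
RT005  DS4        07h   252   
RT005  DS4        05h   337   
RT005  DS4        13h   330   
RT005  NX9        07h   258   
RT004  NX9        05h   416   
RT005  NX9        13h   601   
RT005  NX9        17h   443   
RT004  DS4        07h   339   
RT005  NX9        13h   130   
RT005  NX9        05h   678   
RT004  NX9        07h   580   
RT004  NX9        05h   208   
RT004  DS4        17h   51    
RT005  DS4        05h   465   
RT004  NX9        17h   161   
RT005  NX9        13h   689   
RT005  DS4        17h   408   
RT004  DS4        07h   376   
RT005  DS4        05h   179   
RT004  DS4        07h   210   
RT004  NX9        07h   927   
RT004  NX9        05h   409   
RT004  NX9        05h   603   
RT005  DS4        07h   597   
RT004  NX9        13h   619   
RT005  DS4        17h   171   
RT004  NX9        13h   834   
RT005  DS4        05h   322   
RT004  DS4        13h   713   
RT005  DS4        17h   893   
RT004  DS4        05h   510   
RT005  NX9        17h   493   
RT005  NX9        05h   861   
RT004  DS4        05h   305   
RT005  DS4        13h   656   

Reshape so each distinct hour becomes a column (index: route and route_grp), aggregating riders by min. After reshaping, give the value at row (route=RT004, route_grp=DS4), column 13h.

Rows with route=RT004, route_grp=DS4 and hour=13h: riders values are 878, 86, 253, 713.
min(878, 86, 253, 713) = 86.

86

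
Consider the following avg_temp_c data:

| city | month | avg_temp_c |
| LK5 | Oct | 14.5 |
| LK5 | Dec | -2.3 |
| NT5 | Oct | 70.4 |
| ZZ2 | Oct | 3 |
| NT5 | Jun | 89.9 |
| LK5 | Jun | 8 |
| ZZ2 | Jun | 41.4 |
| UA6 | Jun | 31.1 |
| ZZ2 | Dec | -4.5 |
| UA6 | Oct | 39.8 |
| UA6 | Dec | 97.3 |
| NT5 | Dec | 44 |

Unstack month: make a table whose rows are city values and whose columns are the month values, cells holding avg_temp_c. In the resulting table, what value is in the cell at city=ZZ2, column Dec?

Wide layout: rows indexed by city, columns are the 3 distinct month values (Oct, Dec, Jun).
Cell (city=ZZ2, month=Dec) draws from the long row where city=ZZ2 and month=Dec, which has avg_temp_c=-4.5.

-4.5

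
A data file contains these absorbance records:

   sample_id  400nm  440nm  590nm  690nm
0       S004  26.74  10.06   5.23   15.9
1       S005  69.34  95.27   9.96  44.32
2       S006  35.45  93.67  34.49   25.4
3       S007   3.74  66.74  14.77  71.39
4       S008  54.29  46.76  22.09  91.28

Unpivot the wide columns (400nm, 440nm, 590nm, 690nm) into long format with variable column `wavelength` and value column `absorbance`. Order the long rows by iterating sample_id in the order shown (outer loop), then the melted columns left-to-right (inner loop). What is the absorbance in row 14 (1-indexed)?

20 rows total (5 × 4). Row 14: index ⌊(14-1)/4⌋ = 3 into sample_id → S007; (14-1) mod 4 = 1 into the melted columns → 440nm.
So row 14 is (S007, 440nm, 66.74); absorbance = 66.74.

66.74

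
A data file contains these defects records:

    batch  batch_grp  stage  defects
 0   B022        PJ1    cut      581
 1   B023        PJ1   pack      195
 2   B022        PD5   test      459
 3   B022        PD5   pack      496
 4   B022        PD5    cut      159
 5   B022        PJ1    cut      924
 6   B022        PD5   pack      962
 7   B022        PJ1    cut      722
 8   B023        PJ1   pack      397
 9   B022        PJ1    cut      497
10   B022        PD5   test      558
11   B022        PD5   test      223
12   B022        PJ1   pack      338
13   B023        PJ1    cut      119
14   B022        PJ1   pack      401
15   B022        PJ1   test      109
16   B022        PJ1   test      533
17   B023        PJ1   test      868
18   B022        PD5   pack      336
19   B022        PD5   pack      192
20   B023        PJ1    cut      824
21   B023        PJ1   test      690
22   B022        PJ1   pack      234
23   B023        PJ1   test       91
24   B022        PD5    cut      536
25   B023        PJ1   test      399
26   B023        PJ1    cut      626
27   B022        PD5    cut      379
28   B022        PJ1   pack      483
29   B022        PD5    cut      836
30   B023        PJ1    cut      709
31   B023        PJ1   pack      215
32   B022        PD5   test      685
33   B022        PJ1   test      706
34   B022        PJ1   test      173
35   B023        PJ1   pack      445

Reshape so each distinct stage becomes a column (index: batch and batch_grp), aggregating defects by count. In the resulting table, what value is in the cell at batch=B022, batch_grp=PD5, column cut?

4

Rows with batch=B022, batch_grp=PD5 and stage=cut: defects values are 159, 536, 379, 836.
4 rows match — count = 4.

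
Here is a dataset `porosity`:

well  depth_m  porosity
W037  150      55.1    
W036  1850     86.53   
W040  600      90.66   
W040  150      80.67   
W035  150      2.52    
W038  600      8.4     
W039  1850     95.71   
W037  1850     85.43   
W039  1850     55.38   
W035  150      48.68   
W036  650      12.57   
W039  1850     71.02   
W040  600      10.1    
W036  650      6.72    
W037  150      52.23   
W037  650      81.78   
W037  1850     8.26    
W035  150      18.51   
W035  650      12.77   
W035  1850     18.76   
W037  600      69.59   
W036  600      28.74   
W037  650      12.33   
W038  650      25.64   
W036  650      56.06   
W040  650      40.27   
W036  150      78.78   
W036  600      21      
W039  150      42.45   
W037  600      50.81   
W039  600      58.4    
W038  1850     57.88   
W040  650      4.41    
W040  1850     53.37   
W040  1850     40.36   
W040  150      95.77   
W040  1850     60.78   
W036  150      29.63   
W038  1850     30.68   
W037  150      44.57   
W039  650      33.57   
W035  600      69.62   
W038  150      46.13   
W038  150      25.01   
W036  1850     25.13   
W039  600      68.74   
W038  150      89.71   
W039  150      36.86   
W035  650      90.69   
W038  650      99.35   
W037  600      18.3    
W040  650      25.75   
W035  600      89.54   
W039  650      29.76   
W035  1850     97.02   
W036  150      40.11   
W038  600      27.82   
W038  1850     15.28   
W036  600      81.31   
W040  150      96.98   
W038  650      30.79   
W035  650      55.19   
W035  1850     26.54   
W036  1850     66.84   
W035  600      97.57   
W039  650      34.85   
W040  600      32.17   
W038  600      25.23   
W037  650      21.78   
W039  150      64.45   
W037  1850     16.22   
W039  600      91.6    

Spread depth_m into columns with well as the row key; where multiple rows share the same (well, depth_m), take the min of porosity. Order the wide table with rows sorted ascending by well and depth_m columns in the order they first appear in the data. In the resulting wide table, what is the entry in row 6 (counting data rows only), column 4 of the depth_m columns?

4.41

With rows sorted ascending by well, row 6 is well=W040. depth_m columns in first-appearance order: 150, 1850, 600, 650; column 4 is 650.
Long rows with well=W040, depth_m=650: min(40.27, 4.41, 25.75) = 4.41.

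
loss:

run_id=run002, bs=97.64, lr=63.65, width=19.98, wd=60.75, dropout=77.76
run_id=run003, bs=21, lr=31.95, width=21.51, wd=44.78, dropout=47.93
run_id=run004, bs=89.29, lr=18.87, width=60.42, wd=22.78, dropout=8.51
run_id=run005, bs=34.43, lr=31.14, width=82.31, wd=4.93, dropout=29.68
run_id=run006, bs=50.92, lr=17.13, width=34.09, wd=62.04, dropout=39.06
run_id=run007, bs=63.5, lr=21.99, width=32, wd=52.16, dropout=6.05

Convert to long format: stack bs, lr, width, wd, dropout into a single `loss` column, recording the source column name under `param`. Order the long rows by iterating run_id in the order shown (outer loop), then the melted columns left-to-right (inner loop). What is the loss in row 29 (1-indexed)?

30 rows total (6 × 5). Row 29: index ⌊(29-1)/5⌋ = 5 into run_id → run007; (29-1) mod 5 = 3 into the melted columns → wd.
So row 29 is (run007, wd, 52.16); loss = 52.16.

52.16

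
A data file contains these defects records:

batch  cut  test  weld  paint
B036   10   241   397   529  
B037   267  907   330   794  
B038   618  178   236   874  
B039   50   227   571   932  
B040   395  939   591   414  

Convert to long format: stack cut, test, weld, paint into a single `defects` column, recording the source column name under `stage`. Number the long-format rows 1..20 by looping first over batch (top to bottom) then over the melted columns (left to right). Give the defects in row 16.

20 rows total (5 × 4). Row 16: index ⌊(16-1)/4⌋ = 3 into batch → B039; (16-1) mod 4 = 3 into the melted columns → paint.
So row 16 is (B039, paint, 932); defects = 932.

932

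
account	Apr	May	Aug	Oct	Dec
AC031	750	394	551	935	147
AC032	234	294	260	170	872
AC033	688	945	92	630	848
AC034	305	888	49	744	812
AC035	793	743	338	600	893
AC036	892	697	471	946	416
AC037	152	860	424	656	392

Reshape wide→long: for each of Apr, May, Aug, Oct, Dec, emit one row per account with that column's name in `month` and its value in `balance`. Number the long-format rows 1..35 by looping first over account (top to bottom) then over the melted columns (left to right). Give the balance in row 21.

793

35 rows total (7 × 5). Row 21: index ⌊(21-1)/5⌋ = 4 into account → AC035; (21-1) mod 5 = 0 into the melted columns → Apr.
So row 21 is (AC035, Apr, 793); balance = 793.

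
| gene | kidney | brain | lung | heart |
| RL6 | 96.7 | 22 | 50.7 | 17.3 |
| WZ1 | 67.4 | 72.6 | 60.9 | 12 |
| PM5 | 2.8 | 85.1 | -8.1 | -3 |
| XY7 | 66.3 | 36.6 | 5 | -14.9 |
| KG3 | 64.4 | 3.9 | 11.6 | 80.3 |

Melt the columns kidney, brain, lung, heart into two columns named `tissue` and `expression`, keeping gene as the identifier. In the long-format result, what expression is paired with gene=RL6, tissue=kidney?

96.7

Unpivoting turns each (gene, wide-column) pair into one long row.
The wide cell at row RL6, column kidney holds 96.7, so the long row (RL6, kidney) has expression=96.7.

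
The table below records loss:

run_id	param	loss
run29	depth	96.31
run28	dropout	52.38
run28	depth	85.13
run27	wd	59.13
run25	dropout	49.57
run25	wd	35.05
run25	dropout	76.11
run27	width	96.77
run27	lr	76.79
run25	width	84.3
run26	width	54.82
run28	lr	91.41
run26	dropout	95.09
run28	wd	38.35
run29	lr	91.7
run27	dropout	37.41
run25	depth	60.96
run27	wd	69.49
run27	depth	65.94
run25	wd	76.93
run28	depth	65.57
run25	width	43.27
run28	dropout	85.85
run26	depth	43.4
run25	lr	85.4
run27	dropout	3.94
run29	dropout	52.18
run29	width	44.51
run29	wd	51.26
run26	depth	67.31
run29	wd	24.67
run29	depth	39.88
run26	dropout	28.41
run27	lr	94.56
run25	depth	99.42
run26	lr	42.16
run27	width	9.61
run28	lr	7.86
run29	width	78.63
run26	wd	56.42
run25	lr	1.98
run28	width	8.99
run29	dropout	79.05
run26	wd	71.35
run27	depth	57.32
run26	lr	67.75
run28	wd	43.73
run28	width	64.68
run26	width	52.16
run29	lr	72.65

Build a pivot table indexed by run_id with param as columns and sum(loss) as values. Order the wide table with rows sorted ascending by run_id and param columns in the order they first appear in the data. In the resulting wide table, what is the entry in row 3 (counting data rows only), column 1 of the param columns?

123.26

With rows sorted ascending by run_id, row 3 is run_id=run27. param columns in first-appearance order: depth, dropout, wd, width, lr; column 1 is depth.
Long rows with run_id=run27, param=depth: 65.94 + 57.32 = 123.26.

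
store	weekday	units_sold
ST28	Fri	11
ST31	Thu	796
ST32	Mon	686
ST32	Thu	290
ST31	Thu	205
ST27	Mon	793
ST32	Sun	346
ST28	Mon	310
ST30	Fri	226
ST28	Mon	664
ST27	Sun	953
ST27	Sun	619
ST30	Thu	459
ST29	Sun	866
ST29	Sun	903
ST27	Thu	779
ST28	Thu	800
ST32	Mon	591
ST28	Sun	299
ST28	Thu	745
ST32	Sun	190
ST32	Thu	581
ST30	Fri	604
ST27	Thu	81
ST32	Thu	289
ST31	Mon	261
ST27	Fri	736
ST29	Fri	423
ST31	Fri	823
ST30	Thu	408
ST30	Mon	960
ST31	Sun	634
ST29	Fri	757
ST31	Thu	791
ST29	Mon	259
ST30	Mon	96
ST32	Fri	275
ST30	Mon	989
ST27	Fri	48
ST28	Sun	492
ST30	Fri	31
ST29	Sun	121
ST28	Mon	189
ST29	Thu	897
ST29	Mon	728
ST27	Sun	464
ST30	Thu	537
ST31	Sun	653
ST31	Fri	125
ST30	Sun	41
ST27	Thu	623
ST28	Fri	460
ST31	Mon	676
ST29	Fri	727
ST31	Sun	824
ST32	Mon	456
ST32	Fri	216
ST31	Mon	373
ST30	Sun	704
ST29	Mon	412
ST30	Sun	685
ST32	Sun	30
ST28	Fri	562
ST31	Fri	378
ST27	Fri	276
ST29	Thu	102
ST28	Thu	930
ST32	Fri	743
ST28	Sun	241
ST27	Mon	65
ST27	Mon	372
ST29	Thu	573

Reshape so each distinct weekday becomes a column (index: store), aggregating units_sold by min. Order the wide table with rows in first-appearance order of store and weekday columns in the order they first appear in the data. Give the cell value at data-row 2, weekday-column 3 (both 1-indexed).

261

With rows in first-appearance order of store, row 2 is store=ST31. weekday columns in first-appearance order: Fri, Thu, Mon, Sun; column 3 is Mon.
Long rows with store=ST31, weekday=Mon: min(261, 676, 373) = 261.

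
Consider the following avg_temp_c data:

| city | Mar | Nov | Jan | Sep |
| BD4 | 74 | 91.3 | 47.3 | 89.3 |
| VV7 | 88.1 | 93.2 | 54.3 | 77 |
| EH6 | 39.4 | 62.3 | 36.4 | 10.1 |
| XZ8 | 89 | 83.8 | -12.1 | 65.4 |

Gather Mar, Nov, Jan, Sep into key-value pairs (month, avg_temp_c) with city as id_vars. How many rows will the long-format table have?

16

4 city values × 4 melted columns = 16 rows.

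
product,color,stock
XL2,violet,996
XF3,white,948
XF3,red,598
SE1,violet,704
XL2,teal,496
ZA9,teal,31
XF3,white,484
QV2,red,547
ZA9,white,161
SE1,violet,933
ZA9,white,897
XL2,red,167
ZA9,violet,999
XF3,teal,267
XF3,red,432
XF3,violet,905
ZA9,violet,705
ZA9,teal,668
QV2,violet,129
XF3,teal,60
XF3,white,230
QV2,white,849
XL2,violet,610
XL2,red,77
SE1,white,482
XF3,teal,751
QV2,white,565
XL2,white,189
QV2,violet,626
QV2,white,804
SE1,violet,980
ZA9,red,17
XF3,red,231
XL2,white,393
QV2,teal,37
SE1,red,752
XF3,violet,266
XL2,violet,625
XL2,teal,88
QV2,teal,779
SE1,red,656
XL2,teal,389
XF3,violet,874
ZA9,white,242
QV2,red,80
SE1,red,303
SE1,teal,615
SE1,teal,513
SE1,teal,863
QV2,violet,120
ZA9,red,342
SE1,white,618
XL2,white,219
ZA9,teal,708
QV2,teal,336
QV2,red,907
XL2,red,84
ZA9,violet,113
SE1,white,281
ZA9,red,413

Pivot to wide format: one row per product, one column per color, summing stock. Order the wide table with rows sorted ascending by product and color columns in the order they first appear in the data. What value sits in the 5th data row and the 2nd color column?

With rows sorted ascending by product, row 5 is product=ZA9. color columns in first-appearance order: violet, white, red, teal; column 2 is white.
Long rows with product=ZA9, color=white: 161 + 897 + 242 = 1300.

1300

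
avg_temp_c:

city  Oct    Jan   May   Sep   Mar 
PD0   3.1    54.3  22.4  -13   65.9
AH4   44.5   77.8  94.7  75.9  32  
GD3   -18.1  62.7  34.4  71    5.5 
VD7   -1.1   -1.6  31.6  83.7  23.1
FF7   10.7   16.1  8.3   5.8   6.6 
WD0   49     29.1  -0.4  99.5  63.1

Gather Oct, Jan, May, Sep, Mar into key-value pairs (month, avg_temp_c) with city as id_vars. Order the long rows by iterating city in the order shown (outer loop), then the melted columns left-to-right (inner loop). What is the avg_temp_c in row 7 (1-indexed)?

30 rows total (6 × 5). Row 7: index ⌊(7-1)/5⌋ = 1 into city → AH4; (7-1) mod 5 = 1 into the melted columns → Jan.
So row 7 is (AH4, Jan, 77.8); avg_temp_c = 77.8.

77.8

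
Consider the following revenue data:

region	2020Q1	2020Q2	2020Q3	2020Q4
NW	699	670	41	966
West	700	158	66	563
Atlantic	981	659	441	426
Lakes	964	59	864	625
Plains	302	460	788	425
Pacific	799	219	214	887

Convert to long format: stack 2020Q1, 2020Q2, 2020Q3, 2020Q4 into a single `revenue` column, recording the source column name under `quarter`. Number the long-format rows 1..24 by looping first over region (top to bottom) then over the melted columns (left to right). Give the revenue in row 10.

24 rows total (6 × 4). Row 10: index ⌊(10-1)/4⌋ = 2 into region → Atlantic; (10-1) mod 4 = 1 into the melted columns → 2020Q2.
So row 10 is (Atlantic, 2020Q2, 659); revenue = 659.

659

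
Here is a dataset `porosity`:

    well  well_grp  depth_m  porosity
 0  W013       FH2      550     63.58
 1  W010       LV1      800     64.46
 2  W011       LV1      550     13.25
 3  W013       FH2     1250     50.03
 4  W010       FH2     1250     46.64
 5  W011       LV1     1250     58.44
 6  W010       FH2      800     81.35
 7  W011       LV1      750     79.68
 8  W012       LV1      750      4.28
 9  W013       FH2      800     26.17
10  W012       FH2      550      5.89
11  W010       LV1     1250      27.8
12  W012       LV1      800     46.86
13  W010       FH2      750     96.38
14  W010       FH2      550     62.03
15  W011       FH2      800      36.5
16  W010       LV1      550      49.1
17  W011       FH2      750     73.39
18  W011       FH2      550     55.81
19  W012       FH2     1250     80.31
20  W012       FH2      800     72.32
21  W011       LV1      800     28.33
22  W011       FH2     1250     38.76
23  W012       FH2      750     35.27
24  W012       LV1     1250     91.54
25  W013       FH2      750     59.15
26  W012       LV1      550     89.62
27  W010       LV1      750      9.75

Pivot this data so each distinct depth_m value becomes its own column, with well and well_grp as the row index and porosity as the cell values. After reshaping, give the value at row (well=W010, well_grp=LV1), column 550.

49.1

Wide layout: rows indexed by well and well_grp, columns are the 4 distinct depth_m values (550, 800, 1250, 750).
Cell (well=W010, well_grp=LV1, depth_m=550) draws from the long row where well=W010, well_grp=LV1 and depth_m=550, which has porosity=49.1.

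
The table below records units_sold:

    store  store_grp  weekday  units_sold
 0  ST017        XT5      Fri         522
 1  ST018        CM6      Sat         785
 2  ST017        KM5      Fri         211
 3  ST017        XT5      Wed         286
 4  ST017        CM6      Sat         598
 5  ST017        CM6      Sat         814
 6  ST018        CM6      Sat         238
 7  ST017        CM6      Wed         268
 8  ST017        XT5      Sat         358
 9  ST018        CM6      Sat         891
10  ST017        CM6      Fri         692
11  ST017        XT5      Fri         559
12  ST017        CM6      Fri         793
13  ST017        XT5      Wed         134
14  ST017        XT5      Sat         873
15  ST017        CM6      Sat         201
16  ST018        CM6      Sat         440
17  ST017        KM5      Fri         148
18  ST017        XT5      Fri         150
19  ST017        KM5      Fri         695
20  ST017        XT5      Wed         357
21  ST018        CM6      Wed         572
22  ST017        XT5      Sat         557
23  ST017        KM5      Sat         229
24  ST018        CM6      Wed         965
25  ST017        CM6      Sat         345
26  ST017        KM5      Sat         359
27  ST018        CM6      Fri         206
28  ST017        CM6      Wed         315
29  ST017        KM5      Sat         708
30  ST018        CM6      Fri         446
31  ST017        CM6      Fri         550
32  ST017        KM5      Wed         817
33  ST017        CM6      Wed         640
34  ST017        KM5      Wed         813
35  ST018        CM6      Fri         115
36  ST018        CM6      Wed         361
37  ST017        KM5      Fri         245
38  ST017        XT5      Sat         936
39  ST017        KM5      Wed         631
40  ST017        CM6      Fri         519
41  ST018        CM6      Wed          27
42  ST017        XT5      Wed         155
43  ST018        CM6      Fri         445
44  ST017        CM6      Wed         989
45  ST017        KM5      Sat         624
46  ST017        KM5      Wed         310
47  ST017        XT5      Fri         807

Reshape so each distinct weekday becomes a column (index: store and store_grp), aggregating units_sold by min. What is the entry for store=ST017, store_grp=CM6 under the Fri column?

519

Rows with store=ST017, store_grp=CM6 and weekday=Fri: units_sold values are 692, 793, 550, 519.
min(692, 793, 550, 519) = 519.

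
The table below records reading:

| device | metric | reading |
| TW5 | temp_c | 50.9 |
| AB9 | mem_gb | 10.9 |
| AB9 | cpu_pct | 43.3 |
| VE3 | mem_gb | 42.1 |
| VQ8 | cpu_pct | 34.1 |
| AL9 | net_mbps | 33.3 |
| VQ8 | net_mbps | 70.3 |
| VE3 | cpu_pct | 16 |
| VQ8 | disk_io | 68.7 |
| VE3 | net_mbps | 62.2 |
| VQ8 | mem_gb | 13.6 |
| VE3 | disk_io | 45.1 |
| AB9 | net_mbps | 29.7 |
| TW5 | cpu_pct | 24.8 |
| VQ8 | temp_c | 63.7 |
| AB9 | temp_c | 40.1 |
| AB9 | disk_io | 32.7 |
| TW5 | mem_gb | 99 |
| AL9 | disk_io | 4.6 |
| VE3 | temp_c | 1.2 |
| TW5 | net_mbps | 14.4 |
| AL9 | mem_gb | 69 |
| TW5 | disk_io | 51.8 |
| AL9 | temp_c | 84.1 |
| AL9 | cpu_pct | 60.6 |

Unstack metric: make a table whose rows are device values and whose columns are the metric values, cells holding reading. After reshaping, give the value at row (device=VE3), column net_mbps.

Wide layout: rows indexed by device, columns are the 5 distinct metric values (temp_c, mem_gb, cpu_pct, net_mbps, disk_io).
Cell (device=VE3, metric=net_mbps) draws from the long row where device=VE3 and metric=net_mbps, which has reading=62.2.

62.2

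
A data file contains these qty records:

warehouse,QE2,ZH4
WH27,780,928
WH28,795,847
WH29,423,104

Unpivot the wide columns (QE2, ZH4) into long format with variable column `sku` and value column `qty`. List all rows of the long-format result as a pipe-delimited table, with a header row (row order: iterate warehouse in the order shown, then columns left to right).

Each (warehouse, column) pair becomes one row: 3 × 2 = 6 rows.
For example, (WH27, QE2) → qty=780.

| warehouse | sku | qty |
| WH27 | QE2 | 780 |
| WH27 | ZH4 | 928 |
| WH28 | QE2 | 795 |
| WH28 | ZH4 | 847 |
| WH29 | QE2 | 423 |
| WH29 | ZH4 | 104 |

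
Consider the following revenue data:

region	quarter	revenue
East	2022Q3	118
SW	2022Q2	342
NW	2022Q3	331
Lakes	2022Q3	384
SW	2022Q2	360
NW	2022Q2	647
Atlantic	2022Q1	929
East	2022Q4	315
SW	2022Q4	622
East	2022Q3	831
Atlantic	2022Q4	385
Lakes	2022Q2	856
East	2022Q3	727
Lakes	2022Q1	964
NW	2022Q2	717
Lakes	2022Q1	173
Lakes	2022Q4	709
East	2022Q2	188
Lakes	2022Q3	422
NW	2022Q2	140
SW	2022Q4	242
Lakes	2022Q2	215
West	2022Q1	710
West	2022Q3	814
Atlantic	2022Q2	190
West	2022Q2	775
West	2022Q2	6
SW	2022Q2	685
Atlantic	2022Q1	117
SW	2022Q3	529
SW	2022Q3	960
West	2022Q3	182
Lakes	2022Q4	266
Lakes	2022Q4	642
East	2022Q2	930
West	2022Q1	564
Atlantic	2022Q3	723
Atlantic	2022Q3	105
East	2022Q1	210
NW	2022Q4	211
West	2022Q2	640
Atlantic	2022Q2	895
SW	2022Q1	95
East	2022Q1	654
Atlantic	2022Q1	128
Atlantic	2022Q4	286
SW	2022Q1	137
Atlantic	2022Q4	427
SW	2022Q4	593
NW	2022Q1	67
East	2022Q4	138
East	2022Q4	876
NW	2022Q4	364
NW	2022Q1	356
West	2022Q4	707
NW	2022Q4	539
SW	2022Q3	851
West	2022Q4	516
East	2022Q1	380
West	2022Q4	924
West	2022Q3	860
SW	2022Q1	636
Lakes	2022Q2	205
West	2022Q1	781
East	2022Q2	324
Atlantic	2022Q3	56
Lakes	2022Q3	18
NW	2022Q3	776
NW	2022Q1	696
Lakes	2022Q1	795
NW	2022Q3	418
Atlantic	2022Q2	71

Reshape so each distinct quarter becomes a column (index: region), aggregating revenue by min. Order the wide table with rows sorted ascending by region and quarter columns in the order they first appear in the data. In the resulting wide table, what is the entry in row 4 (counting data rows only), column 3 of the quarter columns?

67

With rows sorted ascending by region, row 4 is region=NW. quarter columns in first-appearance order: 2022Q3, 2022Q2, 2022Q1, 2022Q4; column 3 is 2022Q1.
Long rows with region=NW, quarter=2022Q1: min(67, 356, 696) = 67.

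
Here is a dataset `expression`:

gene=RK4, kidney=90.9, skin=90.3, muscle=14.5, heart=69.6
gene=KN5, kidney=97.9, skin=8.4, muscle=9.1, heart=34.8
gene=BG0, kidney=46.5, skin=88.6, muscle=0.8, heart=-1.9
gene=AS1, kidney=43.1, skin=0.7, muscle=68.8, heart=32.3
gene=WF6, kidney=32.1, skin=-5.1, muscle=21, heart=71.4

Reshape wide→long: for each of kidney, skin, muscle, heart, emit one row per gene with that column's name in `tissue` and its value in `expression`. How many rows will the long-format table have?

5 gene values × 4 melted columns = 20 rows.

20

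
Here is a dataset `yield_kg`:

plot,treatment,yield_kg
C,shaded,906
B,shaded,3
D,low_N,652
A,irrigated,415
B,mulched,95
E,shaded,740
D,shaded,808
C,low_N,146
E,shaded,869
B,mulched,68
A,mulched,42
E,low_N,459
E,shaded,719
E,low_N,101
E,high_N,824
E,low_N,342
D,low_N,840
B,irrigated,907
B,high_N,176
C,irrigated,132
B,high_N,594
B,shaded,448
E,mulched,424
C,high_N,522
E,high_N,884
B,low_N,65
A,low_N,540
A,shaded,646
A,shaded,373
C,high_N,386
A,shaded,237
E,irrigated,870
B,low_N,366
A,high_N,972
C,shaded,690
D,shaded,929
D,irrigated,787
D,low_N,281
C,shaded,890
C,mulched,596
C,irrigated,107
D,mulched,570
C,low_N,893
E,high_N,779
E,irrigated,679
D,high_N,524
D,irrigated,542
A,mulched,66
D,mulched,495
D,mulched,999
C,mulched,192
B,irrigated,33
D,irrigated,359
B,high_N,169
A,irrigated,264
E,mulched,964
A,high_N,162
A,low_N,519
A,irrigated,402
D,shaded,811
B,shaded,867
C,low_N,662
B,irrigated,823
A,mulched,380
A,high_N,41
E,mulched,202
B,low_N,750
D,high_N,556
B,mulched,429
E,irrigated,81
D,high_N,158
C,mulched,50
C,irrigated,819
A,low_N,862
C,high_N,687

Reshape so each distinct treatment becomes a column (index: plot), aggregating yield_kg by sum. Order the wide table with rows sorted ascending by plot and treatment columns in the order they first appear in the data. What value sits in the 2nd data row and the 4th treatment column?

592

With rows sorted ascending by plot, row 2 is plot=B. treatment columns in first-appearance order: shaded, low_N, irrigated, mulched, high_N; column 4 is mulched.
Long rows with plot=B, treatment=mulched: 95 + 68 + 429 = 592.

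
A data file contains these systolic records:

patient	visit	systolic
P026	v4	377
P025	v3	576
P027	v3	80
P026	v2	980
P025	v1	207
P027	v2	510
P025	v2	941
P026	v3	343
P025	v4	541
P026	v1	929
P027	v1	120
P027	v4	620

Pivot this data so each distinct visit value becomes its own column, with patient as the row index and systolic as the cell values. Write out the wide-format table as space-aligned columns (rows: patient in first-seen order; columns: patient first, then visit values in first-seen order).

patient  v4   v3   v2   v1 
P026     377  343  980  929
P025     541  576  941  207
P027     620  80   510  120

Columns: patient plus the 4 distinct visit values (v4, v3, v2, v1).
For example, row P026 column v4 takes systolic=377 from the long row (P026, v4).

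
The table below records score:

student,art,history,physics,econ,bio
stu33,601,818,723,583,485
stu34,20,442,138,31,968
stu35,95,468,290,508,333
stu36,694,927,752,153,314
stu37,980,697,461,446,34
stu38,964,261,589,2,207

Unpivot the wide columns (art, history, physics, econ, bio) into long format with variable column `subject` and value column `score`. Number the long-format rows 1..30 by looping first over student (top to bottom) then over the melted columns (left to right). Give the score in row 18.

30 rows total (6 × 5). Row 18: index ⌊(18-1)/5⌋ = 3 into student → stu36; (18-1) mod 5 = 2 into the melted columns → physics.
So row 18 is (stu36, physics, 752); score = 752.

752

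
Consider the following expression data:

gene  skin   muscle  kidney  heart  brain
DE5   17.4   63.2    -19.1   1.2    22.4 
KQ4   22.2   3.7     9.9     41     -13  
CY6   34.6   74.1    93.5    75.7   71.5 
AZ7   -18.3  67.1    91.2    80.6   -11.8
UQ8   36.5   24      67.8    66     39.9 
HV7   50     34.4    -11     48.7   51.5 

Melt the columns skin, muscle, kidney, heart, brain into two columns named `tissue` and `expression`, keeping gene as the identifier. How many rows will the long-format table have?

30

6 gene values × 5 melted columns = 30 rows.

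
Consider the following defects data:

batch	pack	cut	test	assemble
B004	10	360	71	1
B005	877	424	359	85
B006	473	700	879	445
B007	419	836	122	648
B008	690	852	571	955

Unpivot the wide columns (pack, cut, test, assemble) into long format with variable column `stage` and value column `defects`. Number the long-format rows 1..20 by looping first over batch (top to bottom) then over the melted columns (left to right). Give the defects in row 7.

359

20 rows total (5 × 4). Row 7: index ⌊(7-1)/4⌋ = 1 into batch → B005; (7-1) mod 4 = 2 into the melted columns → test.
So row 7 is (B005, test, 359); defects = 359.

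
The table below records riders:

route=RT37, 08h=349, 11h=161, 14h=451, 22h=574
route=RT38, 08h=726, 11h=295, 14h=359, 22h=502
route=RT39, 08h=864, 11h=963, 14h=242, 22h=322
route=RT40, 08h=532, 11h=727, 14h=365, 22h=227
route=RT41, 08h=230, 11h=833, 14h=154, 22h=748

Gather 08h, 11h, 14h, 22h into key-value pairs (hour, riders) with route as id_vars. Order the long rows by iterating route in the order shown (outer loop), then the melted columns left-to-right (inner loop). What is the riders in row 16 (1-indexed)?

20 rows total (5 × 4). Row 16: index ⌊(16-1)/4⌋ = 3 into route → RT40; (16-1) mod 4 = 3 into the melted columns → 22h.
So row 16 is (RT40, 22h, 227); riders = 227.

227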